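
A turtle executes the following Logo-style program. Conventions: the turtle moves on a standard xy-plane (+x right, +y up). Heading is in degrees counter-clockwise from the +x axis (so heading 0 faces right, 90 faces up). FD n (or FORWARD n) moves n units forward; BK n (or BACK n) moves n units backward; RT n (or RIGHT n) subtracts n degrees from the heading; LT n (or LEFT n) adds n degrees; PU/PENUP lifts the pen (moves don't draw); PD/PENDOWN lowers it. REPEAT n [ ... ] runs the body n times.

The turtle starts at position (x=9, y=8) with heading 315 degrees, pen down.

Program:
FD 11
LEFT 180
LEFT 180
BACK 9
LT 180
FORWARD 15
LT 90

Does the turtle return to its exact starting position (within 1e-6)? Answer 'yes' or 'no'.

Answer: no

Derivation:
Executing turtle program step by step:
Start: pos=(9,8), heading=315, pen down
FD 11: (9,8) -> (16.778,0.222) [heading=315, draw]
LT 180: heading 315 -> 135
LT 180: heading 135 -> 315
BK 9: (16.778,0.222) -> (10.414,6.586) [heading=315, draw]
LT 180: heading 315 -> 135
FD 15: (10.414,6.586) -> (-0.192,17.192) [heading=135, draw]
LT 90: heading 135 -> 225
Final: pos=(-0.192,17.192), heading=225, 3 segment(s) drawn

Start position: (9, 8)
Final position: (-0.192, 17.192)
Distance = 13; >= 1e-6 -> NOT closed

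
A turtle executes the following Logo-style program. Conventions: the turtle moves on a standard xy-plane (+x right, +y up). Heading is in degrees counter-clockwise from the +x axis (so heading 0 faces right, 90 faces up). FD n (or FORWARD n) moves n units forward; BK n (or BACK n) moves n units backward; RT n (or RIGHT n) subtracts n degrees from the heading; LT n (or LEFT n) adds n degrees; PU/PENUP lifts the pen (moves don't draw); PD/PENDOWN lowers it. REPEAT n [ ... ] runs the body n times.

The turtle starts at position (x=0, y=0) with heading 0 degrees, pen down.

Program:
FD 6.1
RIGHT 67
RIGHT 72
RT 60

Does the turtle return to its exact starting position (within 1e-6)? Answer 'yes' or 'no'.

Answer: no

Derivation:
Executing turtle program step by step:
Start: pos=(0,0), heading=0, pen down
FD 6.1: (0,0) -> (6.1,0) [heading=0, draw]
RT 67: heading 0 -> 293
RT 72: heading 293 -> 221
RT 60: heading 221 -> 161
Final: pos=(6.1,0), heading=161, 1 segment(s) drawn

Start position: (0, 0)
Final position: (6.1, 0)
Distance = 6.1; >= 1e-6 -> NOT closed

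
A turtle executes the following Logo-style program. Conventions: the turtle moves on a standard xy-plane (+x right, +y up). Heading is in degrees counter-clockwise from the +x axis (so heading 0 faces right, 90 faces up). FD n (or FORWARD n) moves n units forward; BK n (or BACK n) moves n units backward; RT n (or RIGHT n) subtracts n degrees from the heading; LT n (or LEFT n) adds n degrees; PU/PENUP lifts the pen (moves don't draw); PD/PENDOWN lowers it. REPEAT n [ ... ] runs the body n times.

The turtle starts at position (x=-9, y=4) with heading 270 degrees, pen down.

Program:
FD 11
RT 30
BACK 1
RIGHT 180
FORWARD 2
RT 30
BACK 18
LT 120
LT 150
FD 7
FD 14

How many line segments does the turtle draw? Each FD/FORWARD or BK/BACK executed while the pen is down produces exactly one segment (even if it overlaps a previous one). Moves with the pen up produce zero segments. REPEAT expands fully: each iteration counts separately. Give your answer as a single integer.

Executing turtle program step by step:
Start: pos=(-9,4), heading=270, pen down
FD 11: (-9,4) -> (-9,-7) [heading=270, draw]
RT 30: heading 270 -> 240
BK 1: (-9,-7) -> (-8.5,-6.134) [heading=240, draw]
RT 180: heading 240 -> 60
FD 2: (-8.5,-6.134) -> (-7.5,-4.402) [heading=60, draw]
RT 30: heading 60 -> 30
BK 18: (-7.5,-4.402) -> (-23.088,-13.402) [heading=30, draw]
LT 120: heading 30 -> 150
LT 150: heading 150 -> 300
FD 7: (-23.088,-13.402) -> (-19.588,-19.464) [heading=300, draw]
FD 14: (-19.588,-19.464) -> (-12.588,-31.588) [heading=300, draw]
Final: pos=(-12.588,-31.588), heading=300, 6 segment(s) drawn
Segments drawn: 6

Answer: 6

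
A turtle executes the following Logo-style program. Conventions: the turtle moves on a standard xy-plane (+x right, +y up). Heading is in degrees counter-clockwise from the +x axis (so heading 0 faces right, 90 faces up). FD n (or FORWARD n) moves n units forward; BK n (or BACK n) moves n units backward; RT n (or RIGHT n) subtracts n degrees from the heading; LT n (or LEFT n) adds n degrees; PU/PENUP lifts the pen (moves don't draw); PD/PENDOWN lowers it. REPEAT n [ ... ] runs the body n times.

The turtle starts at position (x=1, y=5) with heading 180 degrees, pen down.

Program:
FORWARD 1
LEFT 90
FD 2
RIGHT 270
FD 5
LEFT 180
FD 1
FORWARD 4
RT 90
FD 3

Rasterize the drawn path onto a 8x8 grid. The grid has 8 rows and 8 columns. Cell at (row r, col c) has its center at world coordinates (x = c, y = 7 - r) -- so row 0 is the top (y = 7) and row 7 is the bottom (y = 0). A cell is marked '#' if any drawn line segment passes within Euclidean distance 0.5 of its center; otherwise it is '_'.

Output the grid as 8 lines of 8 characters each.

Segment 0: (1,5) -> (0,5)
Segment 1: (0,5) -> (-0,3)
Segment 2: (-0,3) -> (5,3)
Segment 3: (5,3) -> (4,3)
Segment 4: (4,3) -> (0,3)
Segment 5: (0,3) -> (0,6)

Answer: ________
#_______
##______
#_______
######__
________
________
________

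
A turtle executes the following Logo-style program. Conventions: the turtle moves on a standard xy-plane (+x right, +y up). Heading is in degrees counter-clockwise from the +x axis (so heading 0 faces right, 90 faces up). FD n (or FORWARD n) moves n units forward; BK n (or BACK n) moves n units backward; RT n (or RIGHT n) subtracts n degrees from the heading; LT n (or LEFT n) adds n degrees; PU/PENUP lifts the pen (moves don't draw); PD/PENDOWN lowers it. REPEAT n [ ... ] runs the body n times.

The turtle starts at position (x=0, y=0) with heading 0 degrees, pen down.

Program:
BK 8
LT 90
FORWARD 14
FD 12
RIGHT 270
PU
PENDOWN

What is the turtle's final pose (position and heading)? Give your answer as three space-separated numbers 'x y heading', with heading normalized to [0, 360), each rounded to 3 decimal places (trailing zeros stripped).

Executing turtle program step by step:
Start: pos=(0,0), heading=0, pen down
BK 8: (0,0) -> (-8,0) [heading=0, draw]
LT 90: heading 0 -> 90
FD 14: (-8,0) -> (-8,14) [heading=90, draw]
FD 12: (-8,14) -> (-8,26) [heading=90, draw]
RT 270: heading 90 -> 180
PU: pen up
PD: pen down
Final: pos=(-8,26), heading=180, 3 segment(s) drawn

Answer: -8 26 180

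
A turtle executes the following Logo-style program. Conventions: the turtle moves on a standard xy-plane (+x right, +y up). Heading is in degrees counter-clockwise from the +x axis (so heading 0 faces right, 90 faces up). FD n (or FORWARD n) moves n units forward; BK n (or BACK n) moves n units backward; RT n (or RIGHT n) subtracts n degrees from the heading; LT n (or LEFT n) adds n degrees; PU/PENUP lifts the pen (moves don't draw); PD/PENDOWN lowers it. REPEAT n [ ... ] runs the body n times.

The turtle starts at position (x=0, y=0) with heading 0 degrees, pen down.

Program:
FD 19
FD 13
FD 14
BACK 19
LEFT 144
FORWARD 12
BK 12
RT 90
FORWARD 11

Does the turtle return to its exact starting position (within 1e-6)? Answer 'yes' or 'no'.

Answer: no

Derivation:
Executing turtle program step by step:
Start: pos=(0,0), heading=0, pen down
FD 19: (0,0) -> (19,0) [heading=0, draw]
FD 13: (19,0) -> (32,0) [heading=0, draw]
FD 14: (32,0) -> (46,0) [heading=0, draw]
BK 19: (46,0) -> (27,0) [heading=0, draw]
LT 144: heading 0 -> 144
FD 12: (27,0) -> (17.292,7.053) [heading=144, draw]
BK 12: (17.292,7.053) -> (27,0) [heading=144, draw]
RT 90: heading 144 -> 54
FD 11: (27,0) -> (33.466,8.899) [heading=54, draw]
Final: pos=(33.466,8.899), heading=54, 7 segment(s) drawn

Start position: (0, 0)
Final position: (33.466, 8.899)
Distance = 34.629; >= 1e-6 -> NOT closed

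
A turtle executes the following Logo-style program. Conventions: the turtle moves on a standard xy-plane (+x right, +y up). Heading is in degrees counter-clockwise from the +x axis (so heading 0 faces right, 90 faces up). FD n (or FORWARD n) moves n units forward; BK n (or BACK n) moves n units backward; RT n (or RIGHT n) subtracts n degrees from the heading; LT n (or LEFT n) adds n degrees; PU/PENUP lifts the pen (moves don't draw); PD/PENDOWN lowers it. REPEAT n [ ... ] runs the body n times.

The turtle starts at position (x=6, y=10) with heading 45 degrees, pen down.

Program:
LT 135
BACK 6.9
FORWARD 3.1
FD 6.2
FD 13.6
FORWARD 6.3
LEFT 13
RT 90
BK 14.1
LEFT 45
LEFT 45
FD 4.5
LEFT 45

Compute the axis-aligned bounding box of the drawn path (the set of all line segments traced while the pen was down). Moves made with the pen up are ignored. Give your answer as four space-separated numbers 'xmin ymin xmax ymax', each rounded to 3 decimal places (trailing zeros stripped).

Answer: -17.513 -4.751 12.9 10

Derivation:
Executing turtle program step by step:
Start: pos=(6,10), heading=45, pen down
LT 135: heading 45 -> 180
BK 6.9: (6,10) -> (12.9,10) [heading=180, draw]
FD 3.1: (12.9,10) -> (9.8,10) [heading=180, draw]
FD 6.2: (9.8,10) -> (3.6,10) [heading=180, draw]
FD 13.6: (3.6,10) -> (-10,10) [heading=180, draw]
FD 6.3: (-10,10) -> (-16.3,10) [heading=180, draw]
LT 13: heading 180 -> 193
RT 90: heading 193 -> 103
BK 14.1: (-16.3,10) -> (-13.128,-3.739) [heading=103, draw]
LT 45: heading 103 -> 148
LT 45: heading 148 -> 193
FD 4.5: (-13.128,-3.739) -> (-17.513,-4.751) [heading=193, draw]
LT 45: heading 193 -> 238
Final: pos=(-17.513,-4.751), heading=238, 7 segment(s) drawn

Segment endpoints: x in {-17.513, -16.3, -13.128, -10, 3.6, 6, 9.8, 12.9}, y in {-4.751, -3.739, 10, 10}
xmin=-17.513, ymin=-4.751, xmax=12.9, ymax=10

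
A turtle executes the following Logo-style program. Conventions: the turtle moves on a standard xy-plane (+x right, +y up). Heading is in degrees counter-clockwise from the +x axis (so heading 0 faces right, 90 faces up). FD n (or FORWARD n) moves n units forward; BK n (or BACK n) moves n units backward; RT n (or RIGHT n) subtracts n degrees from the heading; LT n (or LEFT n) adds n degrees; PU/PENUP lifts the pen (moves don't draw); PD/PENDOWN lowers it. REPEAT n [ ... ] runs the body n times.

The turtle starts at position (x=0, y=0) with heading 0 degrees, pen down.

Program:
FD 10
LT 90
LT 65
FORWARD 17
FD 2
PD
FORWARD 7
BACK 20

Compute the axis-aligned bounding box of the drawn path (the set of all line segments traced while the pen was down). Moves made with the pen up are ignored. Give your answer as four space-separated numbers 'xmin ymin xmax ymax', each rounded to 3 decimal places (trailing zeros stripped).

Executing turtle program step by step:
Start: pos=(0,0), heading=0, pen down
FD 10: (0,0) -> (10,0) [heading=0, draw]
LT 90: heading 0 -> 90
LT 65: heading 90 -> 155
FD 17: (10,0) -> (-5.407,7.185) [heading=155, draw]
FD 2: (-5.407,7.185) -> (-7.22,8.03) [heading=155, draw]
PD: pen down
FD 7: (-7.22,8.03) -> (-13.564,10.988) [heading=155, draw]
BK 20: (-13.564,10.988) -> (4.562,2.536) [heading=155, draw]
Final: pos=(4.562,2.536), heading=155, 5 segment(s) drawn

Segment endpoints: x in {-13.564, -7.22, -5.407, 0, 4.562, 10}, y in {0, 2.536, 7.185, 8.03, 10.988}
xmin=-13.564, ymin=0, xmax=10, ymax=10.988

Answer: -13.564 0 10 10.988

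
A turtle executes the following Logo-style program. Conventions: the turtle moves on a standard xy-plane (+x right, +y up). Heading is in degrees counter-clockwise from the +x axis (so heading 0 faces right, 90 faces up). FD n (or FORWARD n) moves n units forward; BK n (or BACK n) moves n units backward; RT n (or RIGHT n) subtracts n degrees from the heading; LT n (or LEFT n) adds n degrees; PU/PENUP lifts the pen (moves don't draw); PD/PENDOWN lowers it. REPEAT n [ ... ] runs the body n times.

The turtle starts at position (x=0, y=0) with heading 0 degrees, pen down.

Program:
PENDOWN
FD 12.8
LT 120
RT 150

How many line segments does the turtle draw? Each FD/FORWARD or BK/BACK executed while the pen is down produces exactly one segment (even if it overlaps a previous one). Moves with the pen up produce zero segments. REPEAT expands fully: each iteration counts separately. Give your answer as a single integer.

Answer: 1

Derivation:
Executing turtle program step by step:
Start: pos=(0,0), heading=0, pen down
PD: pen down
FD 12.8: (0,0) -> (12.8,0) [heading=0, draw]
LT 120: heading 0 -> 120
RT 150: heading 120 -> 330
Final: pos=(12.8,0), heading=330, 1 segment(s) drawn
Segments drawn: 1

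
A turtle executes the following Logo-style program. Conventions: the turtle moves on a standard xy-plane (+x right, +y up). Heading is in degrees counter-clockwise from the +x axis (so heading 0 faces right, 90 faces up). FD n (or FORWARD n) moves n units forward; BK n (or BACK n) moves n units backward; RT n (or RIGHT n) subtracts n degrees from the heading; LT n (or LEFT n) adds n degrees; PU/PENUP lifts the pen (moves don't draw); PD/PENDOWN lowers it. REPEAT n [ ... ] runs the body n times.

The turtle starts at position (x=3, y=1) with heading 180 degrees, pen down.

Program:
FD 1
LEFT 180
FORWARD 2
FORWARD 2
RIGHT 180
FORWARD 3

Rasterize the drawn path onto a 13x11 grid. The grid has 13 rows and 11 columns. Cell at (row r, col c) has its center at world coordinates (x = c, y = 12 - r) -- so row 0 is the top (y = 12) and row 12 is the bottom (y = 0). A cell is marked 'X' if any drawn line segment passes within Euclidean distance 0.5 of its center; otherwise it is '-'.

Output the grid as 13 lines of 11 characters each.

Segment 0: (3,1) -> (2,1)
Segment 1: (2,1) -> (4,1)
Segment 2: (4,1) -> (6,1)
Segment 3: (6,1) -> (3,1)

Answer: -----------
-----------
-----------
-----------
-----------
-----------
-----------
-----------
-----------
-----------
-----------
--XXXXX----
-----------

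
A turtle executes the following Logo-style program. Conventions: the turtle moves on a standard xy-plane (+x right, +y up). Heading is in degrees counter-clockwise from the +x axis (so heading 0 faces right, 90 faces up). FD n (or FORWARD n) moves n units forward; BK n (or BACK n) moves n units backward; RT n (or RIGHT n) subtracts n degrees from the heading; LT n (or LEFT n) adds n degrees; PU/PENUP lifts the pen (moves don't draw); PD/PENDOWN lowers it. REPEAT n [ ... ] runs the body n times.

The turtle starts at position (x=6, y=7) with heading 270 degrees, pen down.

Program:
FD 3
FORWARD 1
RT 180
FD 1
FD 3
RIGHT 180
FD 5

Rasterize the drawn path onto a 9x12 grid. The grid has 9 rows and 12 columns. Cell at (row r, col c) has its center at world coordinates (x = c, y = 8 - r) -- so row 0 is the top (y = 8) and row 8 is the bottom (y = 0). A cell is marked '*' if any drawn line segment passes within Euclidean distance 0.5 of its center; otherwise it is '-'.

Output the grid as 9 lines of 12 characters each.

Answer: ------------
------*-----
------*-----
------*-----
------*-----
------*-----
------*-----
------------
------------

Derivation:
Segment 0: (6,7) -> (6,4)
Segment 1: (6,4) -> (6,3)
Segment 2: (6,3) -> (6,4)
Segment 3: (6,4) -> (6,7)
Segment 4: (6,7) -> (6,2)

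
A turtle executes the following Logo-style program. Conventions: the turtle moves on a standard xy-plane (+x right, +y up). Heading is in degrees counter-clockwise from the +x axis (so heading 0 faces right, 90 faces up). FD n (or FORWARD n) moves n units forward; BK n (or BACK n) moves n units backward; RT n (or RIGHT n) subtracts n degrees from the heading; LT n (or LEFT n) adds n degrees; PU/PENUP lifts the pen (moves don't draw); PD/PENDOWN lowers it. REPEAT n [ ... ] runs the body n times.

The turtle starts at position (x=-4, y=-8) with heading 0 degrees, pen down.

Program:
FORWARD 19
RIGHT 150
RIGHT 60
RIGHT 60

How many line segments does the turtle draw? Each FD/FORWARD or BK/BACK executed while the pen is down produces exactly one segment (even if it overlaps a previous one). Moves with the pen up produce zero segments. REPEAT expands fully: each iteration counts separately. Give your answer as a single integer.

Executing turtle program step by step:
Start: pos=(-4,-8), heading=0, pen down
FD 19: (-4,-8) -> (15,-8) [heading=0, draw]
RT 150: heading 0 -> 210
RT 60: heading 210 -> 150
RT 60: heading 150 -> 90
Final: pos=(15,-8), heading=90, 1 segment(s) drawn
Segments drawn: 1

Answer: 1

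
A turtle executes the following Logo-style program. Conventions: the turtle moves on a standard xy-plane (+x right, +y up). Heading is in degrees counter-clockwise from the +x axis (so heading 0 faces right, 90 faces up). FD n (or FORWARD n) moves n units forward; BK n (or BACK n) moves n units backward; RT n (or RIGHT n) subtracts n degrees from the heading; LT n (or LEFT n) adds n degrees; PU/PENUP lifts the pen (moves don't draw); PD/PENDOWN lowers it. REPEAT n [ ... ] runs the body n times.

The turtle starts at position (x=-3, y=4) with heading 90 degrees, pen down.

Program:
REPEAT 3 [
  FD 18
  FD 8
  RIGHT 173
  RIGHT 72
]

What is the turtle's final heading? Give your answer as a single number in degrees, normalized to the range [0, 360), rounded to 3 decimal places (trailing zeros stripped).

Answer: 75

Derivation:
Executing turtle program step by step:
Start: pos=(-3,4), heading=90, pen down
REPEAT 3 [
  -- iteration 1/3 --
  FD 18: (-3,4) -> (-3,22) [heading=90, draw]
  FD 8: (-3,22) -> (-3,30) [heading=90, draw]
  RT 173: heading 90 -> 277
  RT 72: heading 277 -> 205
  -- iteration 2/3 --
  FD 18: (-3,30) -> (-19.314,22.393) [heading=205, draw]
  FD 8: (-19.314,22.393) -> (-26.564,19.012) [heading=205, draw]
  RT 173: heading 205 -> 32
  RT 72: heading 32 -> 320
  -- iteration 3/3 --
  FD 18: (-26.564,19.012) -> (-12.775,7.442) [heading=320, draw]
  FD 8: (-12.775,7.442) -> (-6.647,2.299) [heading=320, draw]
  RT 173: heading 320 -> 147
  RT 72: heading 147 -> 75
]
Final: pos=(-6.647,2.299), heading=75, 6 segment(s) drawn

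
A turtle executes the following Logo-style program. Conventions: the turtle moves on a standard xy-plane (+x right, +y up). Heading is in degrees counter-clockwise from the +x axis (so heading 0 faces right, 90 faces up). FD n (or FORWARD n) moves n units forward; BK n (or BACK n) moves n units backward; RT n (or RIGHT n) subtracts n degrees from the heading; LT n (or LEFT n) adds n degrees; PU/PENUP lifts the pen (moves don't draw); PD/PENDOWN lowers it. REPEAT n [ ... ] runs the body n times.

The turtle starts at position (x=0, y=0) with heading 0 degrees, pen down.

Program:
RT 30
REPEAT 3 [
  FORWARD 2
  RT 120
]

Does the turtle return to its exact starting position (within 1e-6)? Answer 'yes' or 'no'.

Answer: yes

Derivation:
Executing turtle program step by step:
Start: pos=(0,0), heading=0, pen down
RT 30: heading 0 -> 330
REPEAT 3 [
  -- iteration 1/3 --
  FD 2: (0,0) -> (1.732,-1) [heading=330, draw]
  RT 120: heading 330 -> 210
  -- iteration 2/3 --
  FD 2: (1.732,-1) -> (0,-2) [heading=210, draw]
  RT 120: heading 210 -> 90
  -- iteration 3/3 --
  FD 2: (0,-2) -> (0,0) [heading=90, draw]
  RT 120: heading 90 -> 330
]
Final: pos=(0,0), heading=330, 3 segment(s) drawn

Start position: (0, 0)
Final position: (0, 0)
Distance = 0; < 1e-6 -> CLOSED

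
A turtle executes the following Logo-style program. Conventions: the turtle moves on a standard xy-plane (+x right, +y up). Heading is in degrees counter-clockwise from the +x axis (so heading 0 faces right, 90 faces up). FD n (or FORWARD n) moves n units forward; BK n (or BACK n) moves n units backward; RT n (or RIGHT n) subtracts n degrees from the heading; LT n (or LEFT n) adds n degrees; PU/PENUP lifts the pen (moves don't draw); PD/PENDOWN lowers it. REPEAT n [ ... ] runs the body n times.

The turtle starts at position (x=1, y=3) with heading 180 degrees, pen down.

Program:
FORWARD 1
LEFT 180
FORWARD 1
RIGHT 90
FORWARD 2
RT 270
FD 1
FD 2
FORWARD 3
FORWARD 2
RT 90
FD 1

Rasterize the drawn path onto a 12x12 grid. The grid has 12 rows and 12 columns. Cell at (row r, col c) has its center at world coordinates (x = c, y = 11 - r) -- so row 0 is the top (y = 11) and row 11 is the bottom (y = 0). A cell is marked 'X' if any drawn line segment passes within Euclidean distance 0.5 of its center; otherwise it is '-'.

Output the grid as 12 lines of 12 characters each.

Segment 0: (1,3) -> (0,3)
Segment 1: (0,3) -> (1,3)
Segment 2: (1,3) -> (1,1)
Segment 3: (1,1) -> (2,1)
Segment 4: (2,1) -> (4,1)
Segment 5: (4,1) -> (7,1)
Segment 6: (7,1) -> (9,1)
Segment 7: (9,1) -> (9,-0)

Answer: ------------
------------
------------
------------
------------
------------
------------
------------
XX----------
-X----------
-XXXXXXXXX--
---------X--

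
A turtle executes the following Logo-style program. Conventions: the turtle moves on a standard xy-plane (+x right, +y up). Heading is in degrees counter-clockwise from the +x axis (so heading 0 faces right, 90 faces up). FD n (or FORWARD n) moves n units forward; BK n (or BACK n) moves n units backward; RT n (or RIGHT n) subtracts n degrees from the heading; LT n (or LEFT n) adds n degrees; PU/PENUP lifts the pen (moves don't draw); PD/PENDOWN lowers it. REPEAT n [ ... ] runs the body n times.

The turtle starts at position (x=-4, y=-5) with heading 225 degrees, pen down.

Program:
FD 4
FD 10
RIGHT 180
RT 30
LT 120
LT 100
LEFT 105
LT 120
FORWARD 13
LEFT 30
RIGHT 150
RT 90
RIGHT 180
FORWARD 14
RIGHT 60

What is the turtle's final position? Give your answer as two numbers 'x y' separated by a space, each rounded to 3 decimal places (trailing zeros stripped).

Answer: -11.369 11.059

Derivation:
Executing turtle program step by step:
Start: pos=(-4,-5), heading=225, pen down
FD 4: (-4,-5) -> (-6.828,-7.828) [heading=225, draw]
FD 10: (-6.828,-7.828) -> (-13.899,-14.899) [heading=225, draw]
RT 180: heading 225 -> 45
RT 30: heading 45 -> 15
LT 120: heading 15 -> 135
LT 100: heading 135 -> 235
LT 105: heading 235 -> 340
LT 120: heading 340 -> 100
FD 13: (-13.899,-14.899) -> (-16.157,-2.097) [heading=100, draw]
LT 30: heading 100 -> 130
RT 150: heading 130 -> 340
RT 90: heading 340 -> 250
RT 180: heading 250 -> 70
FD 14: (-16.157,-2.097) -> (-11.369,11.059) [heading=70, draw]
RT 60: heading 70 -> 10
Final: pos=(-11.369,11.059), heading=10, 4 segment(s) drawn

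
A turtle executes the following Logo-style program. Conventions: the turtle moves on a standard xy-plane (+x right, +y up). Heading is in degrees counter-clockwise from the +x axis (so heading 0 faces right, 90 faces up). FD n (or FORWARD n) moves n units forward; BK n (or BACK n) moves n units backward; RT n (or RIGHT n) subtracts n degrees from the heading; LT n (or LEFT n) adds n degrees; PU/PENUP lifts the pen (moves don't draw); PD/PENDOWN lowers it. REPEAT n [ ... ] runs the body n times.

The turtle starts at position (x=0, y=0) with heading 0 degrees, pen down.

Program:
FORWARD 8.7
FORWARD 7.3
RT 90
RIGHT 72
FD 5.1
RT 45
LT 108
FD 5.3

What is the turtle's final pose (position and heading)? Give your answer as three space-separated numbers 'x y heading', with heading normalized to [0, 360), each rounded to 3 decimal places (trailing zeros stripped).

Executing turtle program step by step:
Start: pos=(0,0), heading=0, pen down
FD 8.7: (0,0) -> (8.7,0) [heading=0, draw]
FD 7.3: (8.7,0) -> (16,0) [heading=0, draw]
RT 90: heading 0 -> 270
RT 72: heading 270 -> 198
FD 5.1: (16,0) -> (11.15,-1.576) [heading=198, draw]
RT 45: heading 198 -> 153
LT 108: heading 153 -> 261
FD 5.3: (11.15,-1.576) -> (10.321,-6.811) [heading=261, draw]
Final: pos=(10.321,-6.811), heading=261, 4 segment(s) drawn

Answer: 10.321 -6.811 261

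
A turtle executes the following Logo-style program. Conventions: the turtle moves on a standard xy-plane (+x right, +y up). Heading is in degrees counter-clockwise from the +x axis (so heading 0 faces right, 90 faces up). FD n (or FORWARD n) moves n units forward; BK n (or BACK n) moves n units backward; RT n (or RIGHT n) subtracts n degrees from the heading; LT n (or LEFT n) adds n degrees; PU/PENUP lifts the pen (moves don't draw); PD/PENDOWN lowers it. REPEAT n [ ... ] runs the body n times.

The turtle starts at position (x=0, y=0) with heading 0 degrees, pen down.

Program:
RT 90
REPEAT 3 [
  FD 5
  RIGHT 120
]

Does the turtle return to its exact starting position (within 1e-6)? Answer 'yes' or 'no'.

Executing turtle program step by step:
Start: pos=(0,0), heading=0, pen down
RT 90: heading 0 -> 270
REPEAT 3 [
  -- iteration 1/3 --
  FD 5: (0,0) -> (0,-5) [heading=270, draw]
  RT 120: heading 270 -> 150
  -- iteration 2/3 --
  FD 5: (0,-5) -> (-4.33,-2.5) [heading=150, draw]
  RT 120: heading 150 -> 30
  -- iteration 3/3 --
  FD 5: (-4.33,-2.5) -> (0,0) [heading=30, draw]
  RT 120: heading 30 -> 270
]
Final: pos=(0,0), heading=270, 3 segment(s) drawn

Start position: (0, 0)
Final position: (0, 0)
Distance = 0; < 1e-6 -> CLOSED

Answer: yes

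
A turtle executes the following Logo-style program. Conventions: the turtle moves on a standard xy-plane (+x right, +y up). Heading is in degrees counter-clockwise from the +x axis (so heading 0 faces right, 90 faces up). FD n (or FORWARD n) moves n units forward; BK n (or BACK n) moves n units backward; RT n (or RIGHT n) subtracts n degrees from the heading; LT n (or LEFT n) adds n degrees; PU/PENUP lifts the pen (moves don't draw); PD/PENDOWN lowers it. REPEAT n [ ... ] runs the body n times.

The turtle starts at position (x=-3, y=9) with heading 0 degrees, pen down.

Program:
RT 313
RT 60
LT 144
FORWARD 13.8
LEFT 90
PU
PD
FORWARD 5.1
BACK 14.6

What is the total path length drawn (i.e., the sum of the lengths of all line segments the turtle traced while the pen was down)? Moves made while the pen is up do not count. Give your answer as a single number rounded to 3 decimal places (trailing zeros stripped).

Executing turtle program step by step:
Start: pos=(-3,9), heading=0, pen down
RT 313: heading 0 -> 47
RT 60: heading 47 -> 347
LT 144: heading 347 -> 131
FD 13.8: (-3,9) -> (-12.054,19.415) [heading=131, draw]
LT 90: heading 131 -> 221
PU: pen up
PD: pen down
FD 5.1: (-12.054,19.415) -> (-15.903,16.069) [heading=221, draw]
BK 14.6: (-15.903,16.069) -> (-4.884,25.648) [heading=221, draw]
Final: pos=(-4.884,25.648), heading=221, 3 segment(s) drawn

Segment lengths:
  seg 1: (-3,9) -> (-12.054,19.415), length = 13.8
  seg 2: (-12.054,19.415) -> (-15.903,16.069), length = 5.1
  seg 3: (-15.903,16.069) -> (-4.884,25.648), length = 14.6
Total = 33.5

Answer: 33.5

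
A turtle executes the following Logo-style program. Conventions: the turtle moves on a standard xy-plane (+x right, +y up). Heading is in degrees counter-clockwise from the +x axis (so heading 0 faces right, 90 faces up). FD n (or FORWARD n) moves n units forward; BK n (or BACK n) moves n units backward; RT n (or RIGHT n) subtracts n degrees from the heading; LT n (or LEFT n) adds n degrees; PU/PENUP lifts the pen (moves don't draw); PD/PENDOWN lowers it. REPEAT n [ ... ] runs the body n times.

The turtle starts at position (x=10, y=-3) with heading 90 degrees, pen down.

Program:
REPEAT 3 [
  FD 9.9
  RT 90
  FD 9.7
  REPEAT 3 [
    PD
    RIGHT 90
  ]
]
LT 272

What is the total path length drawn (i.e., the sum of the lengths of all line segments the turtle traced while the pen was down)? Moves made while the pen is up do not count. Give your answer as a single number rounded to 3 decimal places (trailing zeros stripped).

Executing turtle program step by step:
Start: pos=(10,-3), heading=90, pen down
REPEAT 3 [
  -- iteration 1/3 --
  FD 9.9: (10,-3) -> (10,6.9) [heading=90, draw]
  RT 90: heading 90 -> 0
  FD 9.7: (10,6.9) -> (19.7,6.9) [heading=0, draw]
  REPEAT 3 [
    -- iteration 1/3 --
    PD: pen down
    RT 90: heading 0 -> 270
    -- iteration 2/3 --
    PD: pen down
    RT 90: heading 270 -> 180
    -- iteration 3/3 --
    PD: pen down
    RT 90: heading 180 -> 90
  ]
  -- iteration 2/3 --
  FD 9.9: (19.7,6.9) -> (19.7,16.8) [heading=90, draw]
  RT 90: heading 90 -> 0
  FD 9.7: (19.7,16.8) -> (29.4,16.8) [heading=0, draw]
  REPEAT 3 [
    -- iteration 1/3 --
    PD: pen down
    RT 90: heading 0 -> 270
    -- iteration 2/3 --
    PD: pen down
    RT 90: heading 270 -> 180
    -- iteration 3/3 --
    PD: pen down
    RT 90: heading 180 -> 90
  ]
  -- iteration 3/3 --
  FD 9.9: (29.4,16.8) -> (29.4,26.7) [heading=90, draw]
  RT 90: heading 90 -> 0
  FD 9.7: (29.4,26.7) -> (39.1,26.7) [heading=0, draw]
  REPEAT 3 [
    -- iteration 1/3 --
    PD: pen down
    RT 90: heading 0 -> 270
    -- iteration 2/3 --
    PD: pen down
    RT 90: heading 270 -> 180
    -- iteration 3/3 --
    PD: pen down
    RT 90: heading 180 -> 90
  ]
]
LT 272: heading 90 -> 2
Final: pos=(39.1,26.7), heading=2, 6 segment(s) drawn

Segment lengths:
  seg 1: (10,-3) -> (10,6.9), length = 9.9
  seg 2: (10,6.9) -> (19.7,6.9), length = 9.7
  seg 3: (19.7,6.9) -> (19.7,16.8), length = 9.9
  seg 4: (19.7,16.8) -> (29.4,16.8), length = 9.7
  seg 5: (29.4,16.8) -> (29.4,26.7), length = 9.9
  seg 6: (29.4,26.7) -> (39.1,26.7), length = 9.7
Total = 58.8

Answer: 58.8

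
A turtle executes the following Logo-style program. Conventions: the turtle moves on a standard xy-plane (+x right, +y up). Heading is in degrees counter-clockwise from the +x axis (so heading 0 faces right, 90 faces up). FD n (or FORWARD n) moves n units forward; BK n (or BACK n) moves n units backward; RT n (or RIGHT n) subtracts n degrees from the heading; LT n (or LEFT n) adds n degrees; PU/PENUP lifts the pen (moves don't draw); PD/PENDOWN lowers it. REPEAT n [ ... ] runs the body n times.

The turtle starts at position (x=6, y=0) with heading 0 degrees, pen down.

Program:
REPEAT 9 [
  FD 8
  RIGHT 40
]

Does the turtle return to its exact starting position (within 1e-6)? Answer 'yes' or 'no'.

Answer: yes

Derivation:
Executing turtle program step by step:
Start: pos=(6,0), heading=0, pen down
REPEAT 9 [
  -- iteration 1/9 --
  FD 8: (6,0) -> (14,0) [heading=0, draw]
  RT 40: heading 0 -> 320
  -- iteration 2/9 --
  FD 8: (14,0) -> (20.128,-5.142) [heading=320, draw]
  RT 40: heading 320 -> 280
  -- iteration 3/9 --
  FD 8: (20.128,-5.142) -> (21.518,-13.021) [heading=280, draw]
  RT 40: heading 280 -> 240
  -- iteration 4/9 --
  FD 8: (21.518,-13.021) -> (17.518,-19.949) [heading=240, draw]
  RT 40: heading 240 -> 200
  -- iteration 5/9 --
  FD 8: (17.518,-19.949) -> (10,-22.685) [heading=200, draw]
  RT 40: heading 200 -> 160
  -- iteration 6/9 --
  FD 8: (10,-22.685) -> (2.482,-19.949) [heading=160, draw]
  RT 40: heading 160 -> 120
  -- iteration 7/9 --
  FD 8: (2.482,-19.949) -> (-1.518,-13.021) [heading=120, draw]
  RT 40: heading 120 -> 80
  -- iteration 8/9 --
  FD 8: (-1.518,-13.021) -> (-0.128,-5.142) [heading=80, draw]
  RT 40: heading 80 -> 40
  -- iteration 9/9 --
  FD 8: (-0.128,-5.142) -> (6,0) [heading=40, draw]
  RT 40: heading 40 -> 0
]
Final: pos=(6,0), heading=0, 9 segment(s) drawn

Start position: (6, 0)
Final position: (6, 0)
Distance = 0; < 1e-6 -> CLOSED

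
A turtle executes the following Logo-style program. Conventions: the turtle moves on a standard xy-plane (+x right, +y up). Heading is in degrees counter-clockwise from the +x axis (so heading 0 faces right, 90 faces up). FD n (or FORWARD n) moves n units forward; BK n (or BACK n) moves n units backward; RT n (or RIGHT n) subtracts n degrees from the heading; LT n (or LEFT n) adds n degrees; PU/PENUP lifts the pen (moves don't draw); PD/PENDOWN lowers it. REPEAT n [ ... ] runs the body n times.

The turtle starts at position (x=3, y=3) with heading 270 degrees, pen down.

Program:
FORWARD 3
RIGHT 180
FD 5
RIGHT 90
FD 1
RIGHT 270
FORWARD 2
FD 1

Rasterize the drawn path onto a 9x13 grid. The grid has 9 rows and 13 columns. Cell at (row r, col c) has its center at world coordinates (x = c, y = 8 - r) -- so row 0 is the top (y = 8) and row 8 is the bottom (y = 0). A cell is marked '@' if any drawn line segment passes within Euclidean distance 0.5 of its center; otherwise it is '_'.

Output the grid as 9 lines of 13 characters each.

Segment 0: (3,3) -> (3,0)
Segment 1: (3,0) -> (3,5)
Segment 2: (3,5) -> (4,5)
Segment 3: (4,5) -> (4,7)
Segment 4: (4,7) -> (4,8)

Answer: ____@________
____@________
____@________
___@@________
___@_________
___@_________
___@_________
___@_________
___@_________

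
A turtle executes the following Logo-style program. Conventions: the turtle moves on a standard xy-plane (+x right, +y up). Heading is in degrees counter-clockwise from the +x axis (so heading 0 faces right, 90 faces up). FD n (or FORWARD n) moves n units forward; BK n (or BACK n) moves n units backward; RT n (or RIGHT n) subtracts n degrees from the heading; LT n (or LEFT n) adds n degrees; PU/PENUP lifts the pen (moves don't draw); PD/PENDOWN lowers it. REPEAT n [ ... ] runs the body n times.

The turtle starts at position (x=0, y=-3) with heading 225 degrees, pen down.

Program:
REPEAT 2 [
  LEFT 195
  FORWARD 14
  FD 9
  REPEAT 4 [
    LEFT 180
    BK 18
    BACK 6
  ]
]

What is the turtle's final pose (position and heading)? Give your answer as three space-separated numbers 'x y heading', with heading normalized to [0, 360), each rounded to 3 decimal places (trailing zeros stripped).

Answer: 5.547 -5.298 255

Derivation:
Executing turtle program step by step:
Start: pos=(0,-3), heading=225, pen down
REPEAT 2 [
  -- iteration 1/2 --
  LT 195: heading 225 -> 60
  FD 14: (0,-3) -> (7,9.124) [heading=60, draw]
  FD 9: (7,9.124) -> (11.5,16.919) [heading=60, draw]
  REPEAT 4 [
    -- iteration 1/4 --
    LT 180: heading 60 -> 240
    BK 18: (11.5,16.919) -> (20.5,32.507) [heading=240, draw]
    BK 6: (20.5,32.507) -> (23.5,37.703) [heading=240, draw]
    -- iteration 2/4 --
    LT 180: heading 240 -> 60
    BK 18: (23.5,37.703) -> (14.5,22.115) [heading=60, draw]
    BK 6: (14.5,22.115) -> (11.5,16.919) [heading=60, draw]
    -- iteration 3/4 --
    LT 180: heading 60 -> 240
    BK 18: (11.5,16.919) -> (20.5,32.507) [heading=240, draw]
    BK 6: (20.5,32.507) -> (23.5,37.703) [heading=240, draw]
    -- iteration 4/4 --
    LT 180: heading 240 -> 60
    BK 18: (23.5,37.703) -> (14.5,22.115) [heading=60, draw]
    BK 6: (14.5,22.115) -> (11.5,16.919) [heading=60, draw]
  ]
  -- iteration 2/2 --
  LT 195: heading 60 -> 255
  FD 14: (11.5,16.919) -> (7.877,3.396) [heading=255, draw]
  FD 9: (7.877,3.396) -> (5.547,-5.298) [heading=255, draw]
  REPEAT 4 [
    -- iteration 1/4 --
    LT 180: heading 255 -> 75
    BK 18: (5.547,-5.298) -> (0.888,-22.684) [heading=75, draw]
    BK 6: (0.888,-22.684) -> (-0.664,-28.48) [heading=75, draw]
    -- iteration 2/4 --
    LT 180: heading 75 -> 255
    BK 18: (-0.664,-28.48) -> (3.994,-11.093) [heading=255, draw]
    BK 6: (3.994,-11.093) -> (5.547,-5.298) [heading=255, draw]
    -- iteration 3/4 --
    LT 180: heading 255 -> 75
    BK 18: (5.547,-5.298) -> (0.888,-22.684) [heading=75, draw]
    BK 6: (0.888,-22.684) -> (-0.664,-28.48) [heading=75, draw]
    -- iteration 4/4 --
    LT 180: heading 75 -> 255
    BK 18: (-0.664,-28.48) -> (3.994,-11.093) [heading=255, draw]
    BK 6: (3.994,-11.093) -> (5.547,-5.298) [heading=255, draw]
  ]
]
Final: pos=(5.547,-5.298), heading=255, 20 segment(s) drawn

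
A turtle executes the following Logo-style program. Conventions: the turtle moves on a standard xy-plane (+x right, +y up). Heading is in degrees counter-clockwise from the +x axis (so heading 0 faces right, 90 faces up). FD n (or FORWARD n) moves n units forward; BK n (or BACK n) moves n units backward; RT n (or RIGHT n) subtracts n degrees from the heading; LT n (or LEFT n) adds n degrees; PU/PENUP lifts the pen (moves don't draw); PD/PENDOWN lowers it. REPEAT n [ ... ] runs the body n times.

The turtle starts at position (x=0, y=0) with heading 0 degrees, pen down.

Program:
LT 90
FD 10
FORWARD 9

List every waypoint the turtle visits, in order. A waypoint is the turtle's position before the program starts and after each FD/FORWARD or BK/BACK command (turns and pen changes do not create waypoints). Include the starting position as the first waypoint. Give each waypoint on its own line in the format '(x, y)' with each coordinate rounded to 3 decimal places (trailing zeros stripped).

Answer: (0, 0)
(0, 10)
(0, 19)

Derivation:
Executing turtle program step by step:
Start: pos=(0,0), heading=0, pen down
LT 90: heading 0 -> 90
FD 10: (0,0) -> (0,10) [heading=90, draw]
FD 9: (0,10) -> (0,19) [heading=90, draw]
Final: pos=(0,19), heading=90, 2 segment(s) drawn
Waypoints (3 total):
(0, 0)
(0, 10)
(0, 19)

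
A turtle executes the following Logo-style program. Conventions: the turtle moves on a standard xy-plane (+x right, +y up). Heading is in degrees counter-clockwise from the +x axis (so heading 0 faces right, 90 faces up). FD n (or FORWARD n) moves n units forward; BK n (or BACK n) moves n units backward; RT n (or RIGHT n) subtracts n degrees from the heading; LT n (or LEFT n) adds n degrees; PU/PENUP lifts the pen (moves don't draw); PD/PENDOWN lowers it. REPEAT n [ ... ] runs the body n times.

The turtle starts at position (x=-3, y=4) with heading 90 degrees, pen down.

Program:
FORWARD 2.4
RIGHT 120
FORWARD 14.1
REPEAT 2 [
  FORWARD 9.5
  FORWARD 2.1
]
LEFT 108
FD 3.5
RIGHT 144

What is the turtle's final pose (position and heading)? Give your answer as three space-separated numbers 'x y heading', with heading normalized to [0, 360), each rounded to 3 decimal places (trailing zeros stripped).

Answer: 30.03 -8.826 294

Derivation:
Executing turtle program step by step:
Start: pos=(-3,4), heading=90, pen down
FD 2.4: (-3,4) -> (-3,6.4) [heading=90, draw]
RT 120: heading 90 -> 330
FD 14.1: (-3,6.4) -> (9.211,-0.65) [heading=330, draw]
REPEAT 2 [
  -- iteration 1/2 --
  FD 9.5: (9.211,-0.65) -> (17.438,-5.4) [heading=330, draw]
  FD 2.1: (17.438,-5.4) -> (19.257,-6.45) [heading=330, draw]
  -- iteration 2/2 --
  FD 9.5: (19.257,-6.45) -> (27.484,-11.2) [heading=330, draw]
  FD 2.1: (27.484,-11.2) -> (29.303,-12.25) [heading=330, draw]
]
LT 108: heading 330 -> 78
FD 3.5: (29.303,-12.25) -> (30.03,-8.826) [heading=78, draw]
RT 144: heading 78 -> 294
Final: pos=(30.03,-8.826), heading=294, 7 segment(s) drawn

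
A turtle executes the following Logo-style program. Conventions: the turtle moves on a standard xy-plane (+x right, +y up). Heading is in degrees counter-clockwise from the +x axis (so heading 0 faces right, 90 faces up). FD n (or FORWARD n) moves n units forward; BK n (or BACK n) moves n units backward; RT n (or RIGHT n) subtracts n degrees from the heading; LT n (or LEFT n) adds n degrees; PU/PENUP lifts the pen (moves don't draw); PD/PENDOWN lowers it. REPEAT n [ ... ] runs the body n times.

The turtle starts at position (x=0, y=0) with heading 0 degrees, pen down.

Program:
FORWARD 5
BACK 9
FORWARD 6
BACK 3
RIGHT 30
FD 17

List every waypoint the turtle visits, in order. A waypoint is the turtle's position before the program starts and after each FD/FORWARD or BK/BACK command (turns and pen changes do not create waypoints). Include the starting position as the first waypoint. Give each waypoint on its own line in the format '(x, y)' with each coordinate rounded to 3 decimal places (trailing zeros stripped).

Executing turtle program step by step:
Start: pos=(0,0), heading=0, pen down
FD 5: (0,0) -> (5,0) [heading=0, draw]
BK 9: (5,0) -> (-4,0) [heading=0, draw]
FD 6: (-4,0) -> (2,0) [heading=0, draw]
BK 3: (2,0) -> (-1,0) [heading=0, draw]
RT 30: heading 0 -> 330
FD 17: (-1,0) -> (13.722,-8.5) [heading=330, draw]
Final: pos=(13.722,-8.5), heading=330, 5 segment(s) drawn
Waypoints (6 total):
(0, 0)
(5, 0)
(-4, 0)
(2, 0)
(-1, 0)
(13.722, -8.5)

Answer: (0, 0)
(5, 0)
(-4, 0)
(2, 0)
(-1, 0)
(13.722, -8.5)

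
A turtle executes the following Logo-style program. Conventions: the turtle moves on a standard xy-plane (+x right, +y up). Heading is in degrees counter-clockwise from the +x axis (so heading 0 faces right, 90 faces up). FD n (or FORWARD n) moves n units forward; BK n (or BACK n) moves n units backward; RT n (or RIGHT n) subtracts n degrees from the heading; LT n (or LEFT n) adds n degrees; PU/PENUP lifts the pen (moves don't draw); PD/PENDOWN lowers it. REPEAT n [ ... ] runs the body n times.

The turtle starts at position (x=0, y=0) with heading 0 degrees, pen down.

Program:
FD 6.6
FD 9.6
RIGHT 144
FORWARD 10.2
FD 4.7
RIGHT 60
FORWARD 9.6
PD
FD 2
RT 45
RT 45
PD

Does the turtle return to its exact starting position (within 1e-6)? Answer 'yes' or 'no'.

Answer: no

Derivation:
Executing turtle program step by step:
Start: pos=(0,0), heading=0, pen down
FD 6.6: (0,0) -> (6.6,0) [heading=0, draw]
FD 9.6: (6.6,0) -> (16.2,0) [heading=0, draw]
RT 144: heading 0 -> 216
FD 10.2: (16.2,0) -> (7.948,-5.995) [heading=216, draw]
FD 4.7: (7.948,-5.995) -> (4.146,-8.758) [heading=216, draw]
RT 60: heading 216 -> 156
FD 9.6: (4.146,-8.758) -> (-4.624,-4.853) [heading=156, draw]
PD: pen down
FD 2: (-4.624,-4.853) -> (-6.451,-4.04) [heading=156, draw]
RT 45: heading 156 -> 111
RT 45: heading 111 -> 66
PD: pen down
Final: pos=(-6.451,-4.04), heading=66, 6 segment(s) drawn

Start position: (0, 0)
Final position: (-6.451, -4.04)
Distance = 7.612; >= 1e-6 -> NOT closed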